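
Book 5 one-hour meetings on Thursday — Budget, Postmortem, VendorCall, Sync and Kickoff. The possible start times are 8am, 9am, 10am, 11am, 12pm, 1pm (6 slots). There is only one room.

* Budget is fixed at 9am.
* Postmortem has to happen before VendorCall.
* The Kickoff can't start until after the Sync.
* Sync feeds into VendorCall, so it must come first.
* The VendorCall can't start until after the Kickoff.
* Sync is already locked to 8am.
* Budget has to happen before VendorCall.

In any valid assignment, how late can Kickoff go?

12pm

Precedence pushes Kickoff to at least 9am; downstream work caps Kickoff at 12pm.
Kickoff at 12pm is achievable: Budget=9am, Sync=8am, VendorCall=1pm, Kickoff=12pm, Postmortem=10am.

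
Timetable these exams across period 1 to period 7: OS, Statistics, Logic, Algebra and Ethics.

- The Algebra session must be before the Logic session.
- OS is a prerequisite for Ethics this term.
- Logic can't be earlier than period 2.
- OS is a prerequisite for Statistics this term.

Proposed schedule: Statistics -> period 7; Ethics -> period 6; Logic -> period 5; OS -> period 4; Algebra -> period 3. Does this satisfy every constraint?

Valid

OS is a prerequisite for Ethics this term — holds.
OS is a prerequisite for Statistics this term — holds.
The Algebra session must be before the Logic session — holds.
Logic can't be earlier than period 2 — holds.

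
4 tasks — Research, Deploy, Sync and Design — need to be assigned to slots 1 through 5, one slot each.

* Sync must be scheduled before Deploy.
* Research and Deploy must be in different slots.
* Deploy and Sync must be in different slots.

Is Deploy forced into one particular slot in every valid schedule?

Deploy can be 2 (e.g. Deploy=2, Sync=1, Design=1, Research=1) or 3 (e.g. Research -> 1, Design -> 1, Deploy -> 3, Sync -> 1).

No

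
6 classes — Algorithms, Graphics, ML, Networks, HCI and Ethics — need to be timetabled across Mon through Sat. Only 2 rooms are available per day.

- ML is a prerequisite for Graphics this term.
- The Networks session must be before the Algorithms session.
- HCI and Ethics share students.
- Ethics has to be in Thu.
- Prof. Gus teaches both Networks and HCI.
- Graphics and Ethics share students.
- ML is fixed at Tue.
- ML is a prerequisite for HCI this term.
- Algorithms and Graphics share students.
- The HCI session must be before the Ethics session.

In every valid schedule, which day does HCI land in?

Wed

ML is fixed at Tue and must come before HCI, so HCI is at least Wed.
Ethics is fixed at Thu and must come after HCI, so HCI is at most Wed.
So HCI must be Wed.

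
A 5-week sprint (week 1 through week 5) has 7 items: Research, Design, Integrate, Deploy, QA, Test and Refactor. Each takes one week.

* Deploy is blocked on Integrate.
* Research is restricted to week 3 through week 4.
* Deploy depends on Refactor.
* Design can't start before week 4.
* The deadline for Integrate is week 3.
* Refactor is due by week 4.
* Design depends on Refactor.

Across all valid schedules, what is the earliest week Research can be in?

Research is available from week 3; Research's own window allows nothing later than week 4.
Research at week 3 is achievable: Design=week 4; Test=week 1; Research=week 3; Deploy=week 2; QA=week 1; Integrate=week 1; Refactor=week 1.

week 3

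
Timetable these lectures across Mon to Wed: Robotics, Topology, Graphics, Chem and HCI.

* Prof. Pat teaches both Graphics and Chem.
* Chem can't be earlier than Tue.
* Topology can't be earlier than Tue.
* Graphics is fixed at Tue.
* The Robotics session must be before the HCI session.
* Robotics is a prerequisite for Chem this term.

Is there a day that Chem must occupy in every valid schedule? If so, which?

Chem's window is Tue–Wed.
Graphics is fixed at Tue, and Chem can't share a day with Graphics.
So Chem must be Wed.

Wed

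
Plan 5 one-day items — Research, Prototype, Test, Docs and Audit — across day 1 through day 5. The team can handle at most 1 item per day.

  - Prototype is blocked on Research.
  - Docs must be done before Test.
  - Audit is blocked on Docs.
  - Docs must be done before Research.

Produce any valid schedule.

Test=day 4, Research=day 2, Audit=day 5, Docs=day 1, Prototype=day 3

Checking: Docs(day 1) before Research(day 2); Docs(day 1) before Audit(day 5); Docs(day 1) before Test(day 4); Research(day 2) before Prototype(day 3); max 1 per day (cap 1).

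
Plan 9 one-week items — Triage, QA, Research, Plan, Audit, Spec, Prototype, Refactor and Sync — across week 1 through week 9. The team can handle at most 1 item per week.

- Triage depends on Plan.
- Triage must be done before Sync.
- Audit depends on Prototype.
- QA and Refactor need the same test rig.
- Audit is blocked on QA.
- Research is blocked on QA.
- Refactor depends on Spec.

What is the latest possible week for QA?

Downstream work caps QA at week 8.
QA at week 7 is achievable: Plan in week 1, Prototype in week 4, QA in week 7, Audit in week 8, Spec in week 3, Refactor in week 5, Research in week 9, Sync in week 6, Triage in week 2.
Nothing later works — the conflict and capacity constraints rule out every week after week 7.

week 7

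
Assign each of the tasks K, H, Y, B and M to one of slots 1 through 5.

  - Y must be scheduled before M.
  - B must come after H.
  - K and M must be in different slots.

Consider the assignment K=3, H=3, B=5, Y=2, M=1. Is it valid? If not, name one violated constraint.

B must come after H — holds.
Y must be scheduled before M — violated.
K and M must be in different slots — holds.

Invalid. Y must be scheduled before M.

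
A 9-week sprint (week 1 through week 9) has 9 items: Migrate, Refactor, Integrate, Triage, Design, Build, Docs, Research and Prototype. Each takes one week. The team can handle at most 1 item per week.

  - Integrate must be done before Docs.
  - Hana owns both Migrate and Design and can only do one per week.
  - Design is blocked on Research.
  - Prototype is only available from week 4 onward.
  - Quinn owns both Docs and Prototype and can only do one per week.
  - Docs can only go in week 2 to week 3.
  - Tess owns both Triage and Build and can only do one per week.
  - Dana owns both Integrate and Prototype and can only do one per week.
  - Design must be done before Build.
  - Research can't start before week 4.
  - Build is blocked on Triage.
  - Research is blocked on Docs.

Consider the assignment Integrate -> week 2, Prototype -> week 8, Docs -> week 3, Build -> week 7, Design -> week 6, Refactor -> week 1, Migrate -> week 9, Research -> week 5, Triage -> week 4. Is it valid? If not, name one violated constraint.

Valid

Dana owns both Integrate and Prototype and can only do one per week — holds.
The team can handle at most 1 item per week — holds.
Research is blocked on Docs — holds.
Research can't start before week 4 — holds.
Docs can only go in week 2 to week 3 — holds.
Integrate must be done before Docs — holds.
Tess owns both Triage and Build and can only do one per week — holds.
Hana owns both Migrate and Design and can only do one per week — holds.
Design is blocked on Research — holds.
Prototype is only available from week 4 onward — holds.
Quinn owns both Docs and Prototype and can only do one per week — holds.
Build is blocked on Triage — holds.
Design must be done before Build — holds.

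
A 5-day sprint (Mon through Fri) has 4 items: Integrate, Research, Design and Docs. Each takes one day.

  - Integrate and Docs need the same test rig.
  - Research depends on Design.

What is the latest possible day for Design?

Thu

Downstream work caps Design at Thu.
Design at Thu is achievable: Integrate in Mon, Design in Thu, Docs in Tue, Research in Fri.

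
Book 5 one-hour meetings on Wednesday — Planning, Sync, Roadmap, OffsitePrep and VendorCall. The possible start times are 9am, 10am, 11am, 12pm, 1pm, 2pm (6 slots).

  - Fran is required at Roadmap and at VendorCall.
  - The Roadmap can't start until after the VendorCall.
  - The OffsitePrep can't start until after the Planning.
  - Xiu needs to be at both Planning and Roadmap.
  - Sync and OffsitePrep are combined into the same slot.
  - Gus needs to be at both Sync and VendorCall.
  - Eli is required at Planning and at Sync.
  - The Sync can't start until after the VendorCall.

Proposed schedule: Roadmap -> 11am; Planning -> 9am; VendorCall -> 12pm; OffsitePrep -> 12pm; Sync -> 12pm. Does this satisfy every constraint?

No — it violates: Gus needs to be at both Sync and VendorCall

Xiu needs to be at both Planning and Roadmap — holds.
Fran is required at Roadmap and at VendorCall — holds.
Eli is required at Planning and at Sync — holds.
Gus needs to be at both Sync and VendorCall — violated.
The Roadmap can't start until after the VendorCall — violated.
The Sync can't start until after the VendorCall — violated.
The OffsitePrep can't start until after the Planning — holds.
Sync and OffsitePrep are combined into the same slot — holds.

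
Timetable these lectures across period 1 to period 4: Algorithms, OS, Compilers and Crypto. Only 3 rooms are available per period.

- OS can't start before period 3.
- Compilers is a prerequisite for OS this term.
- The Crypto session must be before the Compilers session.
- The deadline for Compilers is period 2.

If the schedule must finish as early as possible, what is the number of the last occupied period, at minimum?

The precedence chain requires at least 3 distinct periods.
With at most 3 per period and 4 lectures, at least 2 periods are needed.
3 works (last occupied period: period 3): for example Algorithms in period 1, Crypto in period 1, OS in period 3, Compilers in period 2.

3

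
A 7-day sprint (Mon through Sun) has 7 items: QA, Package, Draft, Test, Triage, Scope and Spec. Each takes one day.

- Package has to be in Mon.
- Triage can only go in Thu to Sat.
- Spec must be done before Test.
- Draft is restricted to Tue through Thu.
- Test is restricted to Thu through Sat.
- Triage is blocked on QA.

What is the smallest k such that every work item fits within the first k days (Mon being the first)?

4

The precedence chain requires at least 2 distinct days.
Test can't be placed before Thu — that is day 4 counting from Mon — so the schedule must run through at least 4 days.
4 works (last occupied day: Thu): for example Draft in Tue, Spec in Mon, Scope in Mon, QA in Mon, Package in Mon, Triage in Thu, Test in Thu.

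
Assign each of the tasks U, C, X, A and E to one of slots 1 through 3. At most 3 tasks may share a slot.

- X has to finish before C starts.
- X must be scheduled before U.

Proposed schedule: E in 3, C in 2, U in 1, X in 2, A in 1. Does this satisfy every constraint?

No. X must be scheduled before U is not satisfied.

X has to finish before C starts — violated.
X must be scheduled before U — violated.
At most 3 tasks may share a slot — holds.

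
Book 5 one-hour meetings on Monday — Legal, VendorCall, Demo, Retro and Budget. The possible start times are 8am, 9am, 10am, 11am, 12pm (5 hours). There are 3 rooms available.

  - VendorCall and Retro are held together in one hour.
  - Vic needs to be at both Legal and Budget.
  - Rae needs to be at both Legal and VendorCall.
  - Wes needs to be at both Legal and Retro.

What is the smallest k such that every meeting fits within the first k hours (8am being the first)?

2 hours

With at most 3 per hour and 5 meetings, at least 2 hours are needed.
2 works (last occupied hour: 9am): for example Budget=9am, Retro=9am, Legal=8am, Demo=8am, VendorCall=9am.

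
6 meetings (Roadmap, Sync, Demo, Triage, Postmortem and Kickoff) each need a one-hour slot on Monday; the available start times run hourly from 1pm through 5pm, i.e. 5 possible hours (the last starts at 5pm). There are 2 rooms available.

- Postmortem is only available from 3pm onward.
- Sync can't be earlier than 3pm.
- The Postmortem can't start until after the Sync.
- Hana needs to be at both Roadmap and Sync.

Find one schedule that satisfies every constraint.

Sync in 3pm, Postmortem in 4pm, Triage in 2pm, Kickoff in 2pm, Roadmap in 1pm, Demo in 1pm

Checking: Sync(3pm) before Postmortem(4pm); Roadmap(1pm) != Sync(3pm); Sync=3pm in [3pm,5pm]; Postmortem=4pm in [3pm,5pm]; max 2 per hour (cap 2).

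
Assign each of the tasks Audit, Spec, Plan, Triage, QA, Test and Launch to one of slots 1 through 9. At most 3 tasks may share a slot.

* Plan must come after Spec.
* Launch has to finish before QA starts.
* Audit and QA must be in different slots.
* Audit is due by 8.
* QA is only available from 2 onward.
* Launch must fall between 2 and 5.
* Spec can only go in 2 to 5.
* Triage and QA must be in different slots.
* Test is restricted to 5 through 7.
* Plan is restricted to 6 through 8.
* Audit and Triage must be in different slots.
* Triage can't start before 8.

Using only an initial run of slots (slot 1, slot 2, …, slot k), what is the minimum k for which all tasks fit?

8 slots

The precedence chain requires at least 2 distinct slots.
With at most 3 per slot and 7 tasks, at least 3 slots are needed.
Triage can't be placed before 8, so the schedule must run through at least slot 8.
8 works (last occupied slot: 8): for example QA -> 3, Spec -> 2, Test -> 5, Plan -> 6, Triage -> 8, Launch -> 2, Audit -> 1.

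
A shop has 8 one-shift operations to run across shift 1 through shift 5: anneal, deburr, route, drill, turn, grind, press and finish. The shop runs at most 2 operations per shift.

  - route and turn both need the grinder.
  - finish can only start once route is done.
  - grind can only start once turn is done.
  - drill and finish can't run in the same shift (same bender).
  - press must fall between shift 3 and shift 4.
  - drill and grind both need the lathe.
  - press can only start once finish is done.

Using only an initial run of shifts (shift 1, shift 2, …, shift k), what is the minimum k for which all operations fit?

The precedence chain requires at least 3 distinct shifts.
With at most 2 per shift and 8 operations, at least 4 shifts are needed.
4 works (last occupied shift: shift 4): for example grind=shift 3; route=shift 1; drill=shift 4; deburr=shift 4; turn=shift 2; press=shift 3; anneal=shift 1; finish=shift 2.

4 shifts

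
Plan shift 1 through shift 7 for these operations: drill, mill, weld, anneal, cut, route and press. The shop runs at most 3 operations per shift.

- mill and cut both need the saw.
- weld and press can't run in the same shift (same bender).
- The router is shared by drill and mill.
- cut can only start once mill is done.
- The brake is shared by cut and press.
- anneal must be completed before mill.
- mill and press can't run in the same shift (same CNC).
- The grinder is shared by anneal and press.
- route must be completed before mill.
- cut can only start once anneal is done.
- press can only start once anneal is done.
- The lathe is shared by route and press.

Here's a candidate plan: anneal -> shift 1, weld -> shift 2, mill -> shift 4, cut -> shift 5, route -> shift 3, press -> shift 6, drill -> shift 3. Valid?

Yes

mill and cut both need the saw — holds.
The shop runs at most 3 operations per shift — holds.
route must be completed before mill — holds.
weld and press can't run in the same shift (same bender) — holds.
cut can only start once anneal is done — holds.
The router is shared by drill and mill — holds.
mill and press can't run in the same shift (same CNC) — holds.
cut can only start once mill is done — holds.
The brake is shared by cut and press — holds.
press can only start once anneal is done — holds.
The grinder is shared by anneal and press — holds.
The lathe is shared by route and press — holds.
anneal must be completed before mill — holds.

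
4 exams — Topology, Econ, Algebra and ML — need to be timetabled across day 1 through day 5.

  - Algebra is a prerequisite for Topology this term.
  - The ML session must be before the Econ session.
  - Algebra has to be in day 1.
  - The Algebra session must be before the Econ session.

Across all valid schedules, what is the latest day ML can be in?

day 4

Downstream work caps ML at day 4.
ML at day 4 is achievable: Econ -> day 5; ML -> day 4; Algebra -> day 1; Topology -> day 2.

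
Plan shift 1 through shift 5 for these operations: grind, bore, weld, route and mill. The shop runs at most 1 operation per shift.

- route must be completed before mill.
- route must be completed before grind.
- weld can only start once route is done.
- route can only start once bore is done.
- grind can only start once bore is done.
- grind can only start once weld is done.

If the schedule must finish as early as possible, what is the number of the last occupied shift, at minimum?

The precedence chain requires at least 4 distinct shifts.
With at most 1 per shift and 5 operations, at least 5 shifts are needed.
5 works (last occupied shift: shift 5): for example route=shift 2; weld=shift 3; mill=shift 5; grind=shift 4; bore=shift 1.

shift 5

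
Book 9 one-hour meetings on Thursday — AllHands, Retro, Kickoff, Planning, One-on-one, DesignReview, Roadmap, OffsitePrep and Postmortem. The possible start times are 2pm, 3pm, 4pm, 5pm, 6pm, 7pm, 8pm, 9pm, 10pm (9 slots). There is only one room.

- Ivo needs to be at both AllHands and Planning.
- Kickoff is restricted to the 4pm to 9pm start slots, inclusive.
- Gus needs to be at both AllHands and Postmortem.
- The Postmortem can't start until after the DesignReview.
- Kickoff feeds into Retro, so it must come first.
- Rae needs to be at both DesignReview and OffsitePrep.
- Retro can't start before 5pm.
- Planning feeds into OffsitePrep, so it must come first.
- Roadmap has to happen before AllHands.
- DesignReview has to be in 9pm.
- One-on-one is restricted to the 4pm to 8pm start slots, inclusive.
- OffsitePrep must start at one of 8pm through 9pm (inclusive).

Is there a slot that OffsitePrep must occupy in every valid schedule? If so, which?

OffsitePrep's window is 8pm–9pm.
DesignReview is fixed at 9pm, and OffsitePrep can't share a slot with DesignReview.
So OffsitePrep must be 8pm.

8pm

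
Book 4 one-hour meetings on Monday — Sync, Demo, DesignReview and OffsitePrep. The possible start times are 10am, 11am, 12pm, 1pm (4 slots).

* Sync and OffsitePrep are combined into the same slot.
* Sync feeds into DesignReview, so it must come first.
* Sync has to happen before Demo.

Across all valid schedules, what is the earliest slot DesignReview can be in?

Precedence pushes DesignReview to at least 11am.
DesignReview at 11am is achievable: Demo in 11am, OffsitePrep in 10am, Sync in 10am, DesignReview in 11am.

11am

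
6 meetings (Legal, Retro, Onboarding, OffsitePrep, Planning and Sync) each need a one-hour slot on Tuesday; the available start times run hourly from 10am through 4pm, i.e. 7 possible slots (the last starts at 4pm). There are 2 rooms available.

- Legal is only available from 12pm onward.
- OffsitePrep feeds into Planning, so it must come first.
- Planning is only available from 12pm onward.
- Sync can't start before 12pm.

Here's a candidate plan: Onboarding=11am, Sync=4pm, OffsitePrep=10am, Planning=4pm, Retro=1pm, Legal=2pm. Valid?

Yes

OffsitePrep feeds into Planning, so it must come first — holds.
Planning is only available from 12pm onward — holds.
There are 2 rooms available — holds.
Legal is only available from 12pm onward — holds.
Sync can't start before 12pm — holds.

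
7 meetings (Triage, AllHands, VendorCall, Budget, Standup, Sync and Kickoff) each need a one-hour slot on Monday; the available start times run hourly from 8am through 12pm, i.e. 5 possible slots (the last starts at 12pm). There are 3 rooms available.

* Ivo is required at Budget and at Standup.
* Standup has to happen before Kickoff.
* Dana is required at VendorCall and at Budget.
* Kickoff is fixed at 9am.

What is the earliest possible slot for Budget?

Budget at 9am is achievable: Budget -> 9am, AllHands -> 8am, Kickoff -> 9am, VendorCall -> 10am, Triage -> 8am, Sync -> 9am, Standup -> 8am.
Nothing earlier works — the conflict and capacity constraints rule out every slot before 9am.

9am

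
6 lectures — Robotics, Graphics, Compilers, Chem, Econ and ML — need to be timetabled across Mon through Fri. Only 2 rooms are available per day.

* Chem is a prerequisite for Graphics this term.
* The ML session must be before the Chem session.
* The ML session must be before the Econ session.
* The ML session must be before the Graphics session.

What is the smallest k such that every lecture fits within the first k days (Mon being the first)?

3 days

The precedence chain requires at least 3 distinct days.
With at most 2 per day and 6 lectures, at least 3 days are needed.
3 works (last occupied day: Wed): for example ML -> Mon; Robotics -> Mon; Graphics -> Wed; Econ -> Tue; Compilers -> Wed; Chem -> Tue.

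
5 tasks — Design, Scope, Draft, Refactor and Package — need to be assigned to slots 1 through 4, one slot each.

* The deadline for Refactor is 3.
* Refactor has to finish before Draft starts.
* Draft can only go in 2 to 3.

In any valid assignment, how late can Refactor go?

Refactor's own window allows nothing later than 3; downstream work caps Refactor at 2.
Refactor at 2 is achievable: Package=1; Scope=1; Draft=3; Design=1; Refactor=2.

2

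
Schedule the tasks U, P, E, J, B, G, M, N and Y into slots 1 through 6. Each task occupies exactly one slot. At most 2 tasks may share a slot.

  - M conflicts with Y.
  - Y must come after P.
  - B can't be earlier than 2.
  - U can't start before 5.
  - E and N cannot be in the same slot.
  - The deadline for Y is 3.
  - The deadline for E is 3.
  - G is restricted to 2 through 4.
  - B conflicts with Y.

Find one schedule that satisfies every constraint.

M in 4, E in 1, N in 4, G in 2, P in 1, Y in 2, J in 3, U in 5, B in 3

Checking: P(1) before Y(2); E(1) != N(4); B(3) != Y(2); M(4) != Y(2); G=2 in [2,4]; B=3 in [2,6]; Y=2 in [1,3]; E=1 in [1,3]; U=5 in [5,6]; max 2 per slot (cap 2).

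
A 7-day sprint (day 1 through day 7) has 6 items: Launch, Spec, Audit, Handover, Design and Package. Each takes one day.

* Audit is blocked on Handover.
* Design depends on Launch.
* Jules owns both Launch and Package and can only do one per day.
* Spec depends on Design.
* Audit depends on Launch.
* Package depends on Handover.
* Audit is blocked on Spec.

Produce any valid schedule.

Spec in day 3; Handover in day 1; Audit in day 4; Launch in day 1; Package in day 2; Design in day 2

Checking: Spec(day 3) before Audit(day 4); Handover(day 1) before Audit(day 4); Handover(day 1) before Package(day 2); Launch(day 1) before Audit(day 4); Design(day 2) before Spec(day 3); Launch(day 1) before Design(day 2); Launch(day 1) != Package(day 2).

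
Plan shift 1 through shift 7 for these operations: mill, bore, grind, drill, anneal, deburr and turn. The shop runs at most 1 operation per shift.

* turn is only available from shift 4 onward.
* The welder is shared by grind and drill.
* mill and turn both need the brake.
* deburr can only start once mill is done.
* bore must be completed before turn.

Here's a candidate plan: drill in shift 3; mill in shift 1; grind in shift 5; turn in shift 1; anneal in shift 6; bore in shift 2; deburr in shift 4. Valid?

The shop runs at most 1 operation per shift — violated.
turn is only available from shift 4 onward — violated.
mill and turn both need the brake — violated.
deburr can only start once mill is done — holds.
The welder is shared by grind and drill — holds.
bore must be completed before turn — violated.

No. mill and turn both need the brake is not satisfied.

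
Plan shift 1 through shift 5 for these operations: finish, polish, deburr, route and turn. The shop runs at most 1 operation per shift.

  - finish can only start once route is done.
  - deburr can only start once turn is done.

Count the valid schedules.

30

Splitting on finish: it can be shift 2 (3), shift 3 (6), shift 4 (9), shift 5 (12). Listing each branch's schedules as (polish, deburr, route, turn) by shift number:
finish=shift 2: (3,5,1,4) (4,5,1,3) (5,4,1,3) — 3.
finish=shift 3: (1,5,2,4) (2,5,1,4) (4,5,1,2) (4,5,2,1) (5,4,1,2) (5,4,2,1) — 6.
finish=shift 4: (1,5,2,3) (1,5,3,2) (2,5,1,3) (2,5,3,1) (3,5,1,2) (3,5,2,1) (5,2,3,1) (5,3,1,2) (5,3,2,1) — 9.
finish=shift 5: (1,3,4,2) (1,4,2,3) (1,4,3,2) (2,3,4,1) (2,4,1,3) (2,4,3,1) (3,2,4,1) (3,4,1,2) (3,4,2,1) (4,2,3,1) (4,3,1,2) (4,3,2,1) — 12.
Summing: 3 + 6 + 9 + 12 = 30.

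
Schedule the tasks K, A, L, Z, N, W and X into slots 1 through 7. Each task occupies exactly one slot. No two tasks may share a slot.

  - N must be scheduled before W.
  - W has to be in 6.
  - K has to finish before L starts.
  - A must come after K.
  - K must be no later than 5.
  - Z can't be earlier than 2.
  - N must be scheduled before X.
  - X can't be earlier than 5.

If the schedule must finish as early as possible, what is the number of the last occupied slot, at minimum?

7

The precedence chain requires at least 2 distinct slots.
With at most 1 per slot and 7 tasks, at least 7 slots are needed.
W can't be placed before 6, so the schedule must run through at least slot 6.
7 works (last occupied slot: 7): for example Z=2; X=5; A=4; W=6; N=3; L=7; K=1.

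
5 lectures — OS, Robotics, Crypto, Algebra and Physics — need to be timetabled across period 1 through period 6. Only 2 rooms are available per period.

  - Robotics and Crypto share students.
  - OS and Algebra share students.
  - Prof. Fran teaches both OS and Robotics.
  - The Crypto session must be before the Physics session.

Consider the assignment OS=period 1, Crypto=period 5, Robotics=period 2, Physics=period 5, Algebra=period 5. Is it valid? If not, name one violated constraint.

No. Only 2 rooms are available per period is not satisfied.

OS and Algebra share students — holds.
The Crypto session must be before the Physics session — violated.
Prof. Fran teaches both OS and Robotics — holds.
Robotics and Crypto share students — holds.
Only 2 rooms are available per period — violated.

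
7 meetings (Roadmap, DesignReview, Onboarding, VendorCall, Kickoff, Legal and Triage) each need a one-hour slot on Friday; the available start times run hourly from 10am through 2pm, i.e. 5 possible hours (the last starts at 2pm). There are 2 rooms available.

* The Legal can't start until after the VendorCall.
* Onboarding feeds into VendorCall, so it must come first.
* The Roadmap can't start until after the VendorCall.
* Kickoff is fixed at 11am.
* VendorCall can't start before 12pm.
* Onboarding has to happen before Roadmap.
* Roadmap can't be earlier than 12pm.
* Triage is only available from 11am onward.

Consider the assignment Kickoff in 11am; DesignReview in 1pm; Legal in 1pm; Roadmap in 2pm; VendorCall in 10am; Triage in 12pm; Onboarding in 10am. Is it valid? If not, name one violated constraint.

The Legal can't start until after the VendorCall — holds.
The Roadmap can't start until after the VendorCall — holds.
Onboarding feeds into VendorCall, so it must come first — violated.
Roadmap can't be earlier than 12pm — holds.
Onboarding has to happen before Roadmap — holds.
Kickoff is fixed at 11am — holds.
There are 2 rooms available — holds.
VendorCall can't start before 12pm — violated.
Triage is only available from 11am onward — holds.

No. VendorCall can't start before 12pm is not satisfied.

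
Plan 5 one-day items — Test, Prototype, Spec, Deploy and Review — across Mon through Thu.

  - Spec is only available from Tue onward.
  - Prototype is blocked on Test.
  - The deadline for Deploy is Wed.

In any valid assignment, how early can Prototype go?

Tue

Precedence pushes Prototype to at least Tue.
Prototype at Tue is achievable: Prototype=Tue, Test=Mon, Deploy=Mon, Review=Mon, Spec=Tue.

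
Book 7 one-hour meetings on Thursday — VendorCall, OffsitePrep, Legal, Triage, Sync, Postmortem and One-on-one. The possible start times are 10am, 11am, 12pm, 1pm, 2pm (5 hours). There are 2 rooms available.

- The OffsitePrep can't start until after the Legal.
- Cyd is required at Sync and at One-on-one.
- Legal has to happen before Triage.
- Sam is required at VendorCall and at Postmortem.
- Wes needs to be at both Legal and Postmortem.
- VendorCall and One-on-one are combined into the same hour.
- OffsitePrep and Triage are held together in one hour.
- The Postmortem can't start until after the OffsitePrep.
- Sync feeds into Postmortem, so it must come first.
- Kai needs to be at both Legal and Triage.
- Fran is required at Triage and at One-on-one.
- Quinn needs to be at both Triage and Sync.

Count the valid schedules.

Splitting on VendorCall: it can be 10am (7), 11am (7), 12pm (7), 1pm (7), 2pm (7). Listing each branch's schedules as (OffsitePrep, Legal, Triage, Sync, Postmortem, One-on-one):
VendorCall=10am: (12pm,11am,12pm,11am,1pm,10am) (12pm,11am,12pm,11am,2pm,10am) (12pm,11am,12pm,1pm,2pm,10am) (1pm,11am,1pm,11am,2pm,10am) (1pm,11am,1pm,12pm,2pm,10am) (1pm,12pm,1pm,11am,2pm,10am) (1pm,12pm,1pm,12pm,2pm,10am) — 7.
VendorCall=11am: (12pm,10am,12pm,10am,1pm,11am) (12pm,10am,12pm,10am,2pm,11am) (12pm,10am,12pm,1pm,2pm,11am) (1pm,10am,1pm,10am,2pm,11am) (1pm,10am,1pm,12pm,2pm,11am) (1pm,12pm,1pm,10am,2pm,11am) (1pm,12pm,1pm,12pm,2pm,11am) — 7.
VendorCall=12pm: (11am,10am,11am,10am,1pm,12pm) (11am,10am,11am,10am,2pm,12pm) (11am,10am,11am,1pm,2pm,12pm) (1pm,10am,1pm,10am,2pm,12pm) (1pm,10am,1pm,11am,2pm,12pm) (1pm,11am,1pm,10am,2pm,12pm) (1pm,11am,1pm,11am,2pm,12pm) — 7.
VendorCall=1pm: (11am,10am,11am,10am,12pm,1pm) (11am,10am,11am,10am,2pm,1pm) (11am,10am,11am,12pm,2pm,1pm) (12pm,10am,12pm,10am,2pm,1pm) (12pm,10am,12pm,11am,2pm,1pm) (12pm,11am,12pm,10am,2pm,1pm) (12pm,11am,12pm,11am,2pm,1pm) — 7.
VendorCall=2pm: (11am,10am,11am,10am,12pm,2pm) (11am,10am,11am,10am,1pm,2pm) (11am,10am,11am,12pm,1pm,2pm) (12pm,10am,12pm,10am,1pm,2pm) (12pm,10am,12pm,11am,1pm,2pm) (12pm,11am,12pm,10am,1pm,2pm) (12pm,11am,12pm,11am,1pm,2pm) — 7.
Summing: 7 + 7 + 7 + 7 + 7 = 35.

35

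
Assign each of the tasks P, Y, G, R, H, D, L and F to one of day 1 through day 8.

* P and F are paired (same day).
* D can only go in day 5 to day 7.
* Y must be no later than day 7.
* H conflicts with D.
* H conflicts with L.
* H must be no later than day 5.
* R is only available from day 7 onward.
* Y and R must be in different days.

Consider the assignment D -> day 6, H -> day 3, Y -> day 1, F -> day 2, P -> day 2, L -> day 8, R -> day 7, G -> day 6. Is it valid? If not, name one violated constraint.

Yes

P and F are paired (same day) — holds.
D can only go in day 5 to day 7 — holds.
H must be no later than day 5 — holds.
R is only available from day 7 onward — holds.
H conflicts with D — holds.
Y and R must be in different days — holds.
H conflicts with L — holds.
Y must be no later than day 7 — holds.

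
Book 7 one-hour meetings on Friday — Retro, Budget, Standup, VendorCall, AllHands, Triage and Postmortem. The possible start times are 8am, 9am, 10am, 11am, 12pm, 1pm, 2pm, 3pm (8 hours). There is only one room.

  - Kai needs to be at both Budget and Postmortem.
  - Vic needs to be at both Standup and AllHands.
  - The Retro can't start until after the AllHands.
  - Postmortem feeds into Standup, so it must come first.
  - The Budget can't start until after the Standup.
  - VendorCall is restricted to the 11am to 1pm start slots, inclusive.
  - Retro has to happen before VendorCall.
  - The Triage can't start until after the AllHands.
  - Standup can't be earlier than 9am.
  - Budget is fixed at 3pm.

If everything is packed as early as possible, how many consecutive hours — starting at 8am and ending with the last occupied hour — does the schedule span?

The precedence chain requires at least 3 distinct hours.
With at most 1 per hour and 7 meetings, at least 7 hours are needed.
Budget can't be placed before 3pm — that is hour 8 counting from 8am — so the schedule must run through at least 8 hours.
8 works (last occupied hour: 3pm): for example Postmortem in 10am; Budget in 3pm; Retro in 9am; Triage in 1pm; AllHands in 8am; Standup in 12pm; VendorCall in 11am.

8 hours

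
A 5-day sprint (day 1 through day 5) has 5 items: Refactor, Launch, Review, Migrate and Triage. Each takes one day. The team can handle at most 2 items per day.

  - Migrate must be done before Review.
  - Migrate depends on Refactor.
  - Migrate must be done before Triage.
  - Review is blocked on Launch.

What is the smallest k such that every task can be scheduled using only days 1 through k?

3 days

The precedence chain requires at least 3 distinct days.
With at most 2 per day and 5 tasks, at least 3 days are needed.
3 works (last occupied day: day 3): for example Launch=day 1, Review=day 3, Migrate=day 2, Refactor=day 1, Triage=day 3.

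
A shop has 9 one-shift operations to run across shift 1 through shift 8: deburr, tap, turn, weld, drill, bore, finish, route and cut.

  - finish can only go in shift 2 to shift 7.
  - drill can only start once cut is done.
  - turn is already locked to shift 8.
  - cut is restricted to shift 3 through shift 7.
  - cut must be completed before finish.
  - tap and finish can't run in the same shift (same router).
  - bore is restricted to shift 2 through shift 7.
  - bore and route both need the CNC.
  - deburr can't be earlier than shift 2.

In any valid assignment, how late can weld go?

shift 8

weld at shift 8 is achievable: drill=shift 4; finish=shift 4; deburr=shift 2; cut=shift 3; turn=shift 8; bore=shift 2; route=shift 1; weld=shift 8; tap=shift 1.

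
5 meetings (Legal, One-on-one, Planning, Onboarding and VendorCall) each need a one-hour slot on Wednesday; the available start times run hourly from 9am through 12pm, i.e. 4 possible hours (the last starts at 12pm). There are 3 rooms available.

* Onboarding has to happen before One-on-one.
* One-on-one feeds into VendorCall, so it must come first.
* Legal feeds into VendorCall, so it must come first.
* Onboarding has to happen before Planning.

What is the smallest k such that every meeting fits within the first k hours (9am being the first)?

3

The precedence chain requires at least 3 distinct hours.
With at most 3 per hour and 5 meetings, at least 2 hours are needed.
3 works (last occupied hour: 11am): for example One-on-one=10am, Legal=9am, Onboarding=9am, Planning=10am, VendorCall=11am.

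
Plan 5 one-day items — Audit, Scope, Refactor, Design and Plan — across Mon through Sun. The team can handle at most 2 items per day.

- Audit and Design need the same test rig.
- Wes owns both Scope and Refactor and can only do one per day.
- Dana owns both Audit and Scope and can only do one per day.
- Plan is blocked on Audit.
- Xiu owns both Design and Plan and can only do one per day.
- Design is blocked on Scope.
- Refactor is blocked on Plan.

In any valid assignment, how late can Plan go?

Precedence pushes Plan to at least Tue; downstream work caps Plan at Sat.
Plan at Sat is achievable: Plan in Sat; Design in Wed; Audit in Mon; Scope in Tue; Refactor in Sun.

Sat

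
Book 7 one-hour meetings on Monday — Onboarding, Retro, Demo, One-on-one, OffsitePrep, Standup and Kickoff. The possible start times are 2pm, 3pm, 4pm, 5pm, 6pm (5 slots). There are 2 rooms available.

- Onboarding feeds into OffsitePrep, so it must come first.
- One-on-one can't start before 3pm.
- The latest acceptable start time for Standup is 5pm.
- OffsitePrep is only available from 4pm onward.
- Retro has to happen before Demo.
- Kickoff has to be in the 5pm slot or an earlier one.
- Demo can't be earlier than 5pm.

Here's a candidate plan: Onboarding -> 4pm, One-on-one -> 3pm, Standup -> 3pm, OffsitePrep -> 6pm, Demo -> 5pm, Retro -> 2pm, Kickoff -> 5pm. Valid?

Yes

OffsitePrep is only available from 4pm onward — holds.
Kickoff has to be in the 5pm slot or an earlier one — holds.
Onboarding feeds into OffsitePrep, so it must come first — holds.
There are 2 rooms available — holds.
Retro has to happen before Demo — holds.
Demo can't be earlier than 5pm — holds.
One-on-one can't start before 3pm — holds.
The latest acceptable start time for Standup is 5pm — holds.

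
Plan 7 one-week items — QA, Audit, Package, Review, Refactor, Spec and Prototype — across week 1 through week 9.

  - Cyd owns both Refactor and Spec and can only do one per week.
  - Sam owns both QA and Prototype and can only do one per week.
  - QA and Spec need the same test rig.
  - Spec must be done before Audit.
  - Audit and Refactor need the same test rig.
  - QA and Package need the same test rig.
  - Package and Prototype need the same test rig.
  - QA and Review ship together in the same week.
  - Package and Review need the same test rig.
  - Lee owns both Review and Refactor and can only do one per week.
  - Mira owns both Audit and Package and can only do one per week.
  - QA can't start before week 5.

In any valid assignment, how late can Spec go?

week 8

Downstream work caps Spec at week 8.
Spec at week 8 is achievable: Review=week 5; QA=week 5; Refactor=week 1; Spec=week 8; Package=week 1; Prototype=week 2; Audit=week 9.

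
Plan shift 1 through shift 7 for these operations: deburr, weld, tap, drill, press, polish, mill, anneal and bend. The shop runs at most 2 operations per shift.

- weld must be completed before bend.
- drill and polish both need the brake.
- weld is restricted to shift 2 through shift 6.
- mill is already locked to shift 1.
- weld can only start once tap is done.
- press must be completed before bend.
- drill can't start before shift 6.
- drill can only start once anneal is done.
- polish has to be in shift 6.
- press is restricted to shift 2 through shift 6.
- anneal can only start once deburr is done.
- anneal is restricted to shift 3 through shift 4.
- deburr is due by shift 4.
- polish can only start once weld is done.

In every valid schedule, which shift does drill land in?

drill's window is shift 6–shift 7.
polish is fixed at shift 6, and drill can't share a shift with polish.
So drill must be shift 7.

shift 7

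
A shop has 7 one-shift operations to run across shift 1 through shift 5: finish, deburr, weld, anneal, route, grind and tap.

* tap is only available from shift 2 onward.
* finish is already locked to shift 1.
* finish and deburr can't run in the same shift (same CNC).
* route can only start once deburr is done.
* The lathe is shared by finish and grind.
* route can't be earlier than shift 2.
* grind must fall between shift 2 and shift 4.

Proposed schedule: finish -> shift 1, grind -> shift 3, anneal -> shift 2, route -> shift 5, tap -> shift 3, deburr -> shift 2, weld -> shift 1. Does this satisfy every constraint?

route can only start once deburr is done — holds.
finish and deburr can't run in the same shift (same CNC) — holds.
finish is already locked to shift 1 — holds.
tap is only available from shift 2 onward — holds.
route can't be earlier than shift 2 — holds.
grind must fall between shift 2 and shift 4 — holds.
The lathe is shared by finish and grind — holds.

Valid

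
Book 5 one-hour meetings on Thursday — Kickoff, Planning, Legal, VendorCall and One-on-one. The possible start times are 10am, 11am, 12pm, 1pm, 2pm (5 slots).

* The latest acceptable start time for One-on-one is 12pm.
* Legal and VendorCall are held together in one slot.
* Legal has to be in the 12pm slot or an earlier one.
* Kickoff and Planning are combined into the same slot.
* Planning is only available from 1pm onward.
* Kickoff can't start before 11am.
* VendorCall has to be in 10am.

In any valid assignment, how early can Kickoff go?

1pm

Kickoff is available from 11am; Kickoff must be in the same slot as Planning, which can't be before 1pm, so Kickoff is at least 1pm.
Kickoff at 1pm is achievable: Legal=10am, VendorCall=10am, Kickoff=1pm, Planning=1pm, One-on-one=10am.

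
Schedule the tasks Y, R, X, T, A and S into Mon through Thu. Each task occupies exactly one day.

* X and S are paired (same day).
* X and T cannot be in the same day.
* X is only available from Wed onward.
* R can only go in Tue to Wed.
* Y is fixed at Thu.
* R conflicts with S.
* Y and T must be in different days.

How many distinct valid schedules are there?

Splitting on R: it can be Tue (20), Wed (12). Listing each branch's schedules as (Y, X, T, A, S):
R=Tue: (Thu,Wed,Mon,Mon,Wed) (Thu,Wed,Mon,Tue,Wed) (Thu,Wed,Mon,Wed,Wed) (Thu,Wed,Mon,Thu,Wed) (Thu,Wed,Tue,Mon,Wed) (Thu,Wed,Tue,Tue,Wed) (Thu,Wed,Tue,Wed,Wed) (Thu,Wed,Tue,Thu,Wed) (Thu,Thu,Mon,Mon,Thu) (Thu,Thu,Mon,Tue,Thu) (Thu,Thu,Mon,Wed,Thu) (Thu,Thu,Mon,Thu,Thu) (Thu,Thu,Tue,Mon,Thu) (Thu,Thu,Tue,Tue,Thu) (Thu,Thu,Tue,Wed,Thu) (Thu,Thu,Tue,Thu,Thu) (Thu,Thu,Wed,Mon,Thu) (Thu,Thu,Wed,Tue,Thu) (Thu,Thu,Wed,Wed,Thu) (Thu,Thu,Wed,Thu,Thu) — 20.
R=Wed: (Thu,Thu,Mon,Mon,Thu) (Thu,Thu,Mon,Tue,Thu) (Thu,Thu,Mon,Wed,Thu) (Thu,Thu,Mon,Thu,Thu) (Thu,Thu,Tue,Mon,Thu) (Thu,Thu,Tue,Tue,Thu) (Thu,Thu,Tue,Wed,Thu) (Thu,Thu,Tue,Thu,Thu) (Thu,Thu,Wed,Mon,Thu) (Thu,Thu,Wed,Tue,Thu) (Thu,Thu,Wed,Wed,Thu) (Thu,Thu,Wed,Thu,Thu) — 12.
Summing: 20 + 12 = 32.

32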